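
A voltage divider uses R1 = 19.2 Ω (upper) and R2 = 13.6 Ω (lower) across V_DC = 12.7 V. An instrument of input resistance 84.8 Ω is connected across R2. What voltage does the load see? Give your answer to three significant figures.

First combine the lower leg with the load: R2 ‖ R_L = 11.72 Ω.
Voltage divider with the loaded lower leg: V_out = 12.7 × 11.72/(19.2 + 11.72) = 12.7 × 0.3790 = 4.814 V.
(Unloaded it would be 5.27 V; the load pulls it down.)

V_out ≈ 4.81 V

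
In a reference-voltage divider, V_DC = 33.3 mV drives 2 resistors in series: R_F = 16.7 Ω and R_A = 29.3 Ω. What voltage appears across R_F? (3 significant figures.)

V ≈ 12.1 mV

Series total: ΣR = 16.7 + 29.3 = 46.00 Ω.
V = V_DC · R/ΣR = 33.3 × 0.3630 = 12.09 mV.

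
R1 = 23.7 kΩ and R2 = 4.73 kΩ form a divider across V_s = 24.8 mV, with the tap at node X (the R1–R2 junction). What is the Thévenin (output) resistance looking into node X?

Zeroing V_s shorts the top of R1 to ground, so R_th = R1 ‖ R2 = 3.943 kΩ.

R_th ≈ 3.94 kΩ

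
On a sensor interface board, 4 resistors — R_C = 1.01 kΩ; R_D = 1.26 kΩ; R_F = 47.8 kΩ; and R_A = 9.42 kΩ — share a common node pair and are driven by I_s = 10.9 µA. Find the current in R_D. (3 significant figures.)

Total conductance ΣG = 1/1.01 + 1/1.26 + 1/47.8 + 1/9.42 = 1.911 (units of 1/kΩ).
By the current-divider rule, I = I_s · G_k/ΣG = 10.9 × 0.4153 = 4.527 µA.

I ≈ 4.53 µA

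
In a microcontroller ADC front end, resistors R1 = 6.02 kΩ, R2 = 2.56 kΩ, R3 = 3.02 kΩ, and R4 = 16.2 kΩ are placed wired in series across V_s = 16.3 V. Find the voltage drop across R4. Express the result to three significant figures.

V ≈ 9.50 V

Series total: ΣR = 6.02 + 2.56 + 3.02 + 16.2 = 27.80 kΩ.
V = V_s · R/ΣR = 16.3 × 0.5827 = 9.499 V.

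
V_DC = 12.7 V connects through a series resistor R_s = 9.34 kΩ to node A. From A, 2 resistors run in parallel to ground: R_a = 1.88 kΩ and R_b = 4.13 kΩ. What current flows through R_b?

Combine the parallel branches: R_p = (1/1.88 + 1/4.13)⁻¹ = 1.292 kΩ.
V_A by voltage divider: V_A = 12.7 × 1.292/(9.34 + 1.292) = 1.543 V.
Branch current I = V_A/R_b = 1.543/4.13 = 0.3737 mA.

I ≈ 0.374 mA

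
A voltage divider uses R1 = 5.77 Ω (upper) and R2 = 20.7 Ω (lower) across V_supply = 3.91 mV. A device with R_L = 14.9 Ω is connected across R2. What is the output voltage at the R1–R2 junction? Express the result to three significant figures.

First combine the lower leg with the load: R2 ‖ R_L = 8.664 Ω.
Now apply the divider: V_out = 3.91 × 0.6002 = 2.347 mV.
(Unloaded it would be 3.06 mV; the load pulls it down.)

V_out ≈ 2.35 mV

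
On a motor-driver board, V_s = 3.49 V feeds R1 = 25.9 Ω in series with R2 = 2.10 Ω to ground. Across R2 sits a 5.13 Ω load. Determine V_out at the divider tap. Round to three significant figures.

V_out ≈ 0.190 V

The load sits in parallel with R2, giving an effective lower resistance R2' = R2·R_L/(R2+R_L) = 1.490 Ω.
Voltage divider with the loaded lower leg: V_out = 3.49 × 1.490/(25.9 + 1.490) = 3.49 × 0.05440 = 0.1899 V.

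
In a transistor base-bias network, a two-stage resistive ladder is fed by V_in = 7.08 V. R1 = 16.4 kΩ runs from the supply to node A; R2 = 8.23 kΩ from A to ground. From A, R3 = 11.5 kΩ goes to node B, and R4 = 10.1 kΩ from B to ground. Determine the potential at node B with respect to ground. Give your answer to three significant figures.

V_B ≈ 0.882 V

Looking into the second stage from A: R3 + R4 = 21.60 kΩ appears in parallel with R2.
R2 ‖ (R3+R4) = 5.959 kΩ.
V_A = 7.08 × 5.959/(16.4 + 5.959) = 1.887 V.
Stage 2 is unloaded, so V_B = V_A · R4/(R3+R4) = 1.887 × 10.1/21.60 = 0.8824 V.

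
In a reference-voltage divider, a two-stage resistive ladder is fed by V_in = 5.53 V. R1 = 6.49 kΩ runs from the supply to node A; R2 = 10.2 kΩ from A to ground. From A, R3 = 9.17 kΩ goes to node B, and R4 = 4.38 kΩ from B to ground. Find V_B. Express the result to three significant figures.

V_B ≈ 0.845 V

Looking into the second stage from A: R3 + R4 = 13.55 kΩ appears in parallel with R2.
Effective lower resistance at A: R2 ‖ 13.55 = 5.819 kΩ.
So V_A = 5.53 × 0.4728 = 2.614 V.
Stage 2 is unloaded, so V_B = V_A · R4/(R3+R4) = 2.614 × 4.38/13.55 = 0.8451 V.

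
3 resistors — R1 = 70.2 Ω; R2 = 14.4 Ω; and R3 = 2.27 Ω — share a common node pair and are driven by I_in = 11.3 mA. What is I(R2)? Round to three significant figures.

Conductances: ΣG = 1/70.2 + 1/14.4 + 1/2.27 = 0.5242 (1/Ω).
R2 takes the fraction G_k/ΣG = 0.06944/0.5242 = 0.1325, so I = 11.3 × 0.1325 = 1.497 mA.

I ≈ 1.50 mA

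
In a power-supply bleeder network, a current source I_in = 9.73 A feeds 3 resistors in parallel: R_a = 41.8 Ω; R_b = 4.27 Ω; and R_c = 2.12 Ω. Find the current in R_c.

I ≈ 6.29 A

Total conductance ΣG = 1/41.8 + 1/4.27 + 1/2.12 = 0.7298 (units of 1/Ω).
R_c takes the fraction G_k/ΣG = 0.4717/0.7298 = 0.6463, so I = 9.73 × 0.6463 = 6.289 A.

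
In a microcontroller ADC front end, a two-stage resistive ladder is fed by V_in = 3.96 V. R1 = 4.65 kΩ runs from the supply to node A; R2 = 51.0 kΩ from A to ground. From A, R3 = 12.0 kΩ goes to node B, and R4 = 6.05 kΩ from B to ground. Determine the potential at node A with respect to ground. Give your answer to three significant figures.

Looking into the second stage from A: R3 + R4 = 18.05 kΩ appears in parallel with R2.
R2 ‖ (R3+R4) = 13.33 kΩ.
V_A = 3.96 × 13.33/(4.65 + 13.33) = 2.936 V.

V_A ≈ 2.94 V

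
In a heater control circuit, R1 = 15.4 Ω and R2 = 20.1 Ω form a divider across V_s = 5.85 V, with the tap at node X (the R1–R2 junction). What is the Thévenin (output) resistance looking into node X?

With V_s suppressed (replaced by a short), R_th = R1 ‖ R2 = (15.40 × 20.1)/(15.40 + 20.1) = 8.719 Ω.

R_th ≈ 8.72 Ω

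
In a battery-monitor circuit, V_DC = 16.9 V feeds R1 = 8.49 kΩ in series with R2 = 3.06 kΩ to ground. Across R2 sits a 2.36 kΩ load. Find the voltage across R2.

First combine the lower leg with the load: R2 ‖ R_L = 1.332 kΩ.
Then V_out = V_DC · R2'/(R1 + R2') = 16.9 × 1.332/9.822 = 2.292 V.
(Unloaded it would be 4.48 V; the load pulls it down.)

V_out ≈ 2.29 V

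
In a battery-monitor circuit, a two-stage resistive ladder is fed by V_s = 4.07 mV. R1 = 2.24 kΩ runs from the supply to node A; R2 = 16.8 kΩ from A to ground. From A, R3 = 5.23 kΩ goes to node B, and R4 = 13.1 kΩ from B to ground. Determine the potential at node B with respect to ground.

V_B ≈ 2.32 mV

Node A sees R2 in parallel with the series input of stage 2, R3 + R4 = 18.33 kΩ.
R2 ‖ (R3+R4) = 8.766 kΩ.
First divider: V_A = V_s · 8.766/(2.24 + 8.766) = 3.242 mV.
Then the unloaded second divider: V_B = V_A × R4/(R3+R4) = 3.242 × 0.7147 = 2.317 mV.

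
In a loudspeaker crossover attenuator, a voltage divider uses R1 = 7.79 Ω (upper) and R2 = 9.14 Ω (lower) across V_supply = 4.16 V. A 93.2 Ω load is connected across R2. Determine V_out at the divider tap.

V_out ≈ 2.15 V

First combine the lower leg with the load: R2 ‖ R_L = 8.324 Ω.
Now apply the divider: V_out = 4.16 × 0.5166 = 2.149 V.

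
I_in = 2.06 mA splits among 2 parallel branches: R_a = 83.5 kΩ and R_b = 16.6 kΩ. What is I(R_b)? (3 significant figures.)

With just two branches, the current splits inversely with resistance.
So I = 2.06 × 83.5/100.1 = 1.718 mA.

I ≈ 1.72 mA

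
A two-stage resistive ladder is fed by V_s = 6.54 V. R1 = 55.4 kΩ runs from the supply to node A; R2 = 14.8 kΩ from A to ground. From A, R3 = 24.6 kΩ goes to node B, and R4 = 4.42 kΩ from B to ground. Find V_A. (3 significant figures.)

Node A sees R2 in parallel with the series input of stage 2, R3 + R4 = 29.02 kΩ.
R2 ‖ (R3+R4) = 9.801 kΩ.
So V_A = 6.54 × 0.1503 = 0.9831 V.

V_A ≈ 0.983 V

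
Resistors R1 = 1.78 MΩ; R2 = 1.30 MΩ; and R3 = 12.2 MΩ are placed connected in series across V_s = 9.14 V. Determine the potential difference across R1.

V ≈ 1.06 V

ΣR = 1.78 + 1.30 + 12.2 = 15.28 MΩ.
Voltage divider: V = V_s · (1.780 / 15.28) = 9.14 × 0.1165 = 1.065 V.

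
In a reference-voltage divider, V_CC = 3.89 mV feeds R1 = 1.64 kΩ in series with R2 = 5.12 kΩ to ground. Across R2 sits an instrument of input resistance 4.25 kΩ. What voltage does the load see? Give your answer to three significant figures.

V_out ≈ 2.28 mV

First combine the lower leg with the load: R2 ‖ R_L = 2.322 kΩ.
Now apply the divider: V_out = 3.89 × 0.5861 = 2.280 mV.
(Unloaded it would be 2.95 mV; the load pulls it down.)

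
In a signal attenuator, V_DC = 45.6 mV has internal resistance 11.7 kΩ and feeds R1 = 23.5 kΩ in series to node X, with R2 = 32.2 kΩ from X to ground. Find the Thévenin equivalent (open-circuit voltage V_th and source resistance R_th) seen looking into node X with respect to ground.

V_th ≈ 21.8 mV, R_th ≈ 16.8 kΩ

R1' = 11.7 + 23.5 = 35.20 kΩ (source resistance + R1).
Open-circuit (no load on X): V_th = V_DC · R2/(R1' + R2) = 45.6 × 32.2/(35.20 + 32.2) = 21.79 mV.
With V_DC suppressed (replaced by a short), R_th = R1' ‖ R2 = (35.20 × 32.2)/(35.20 + 32.2) = 16.82 kΩ.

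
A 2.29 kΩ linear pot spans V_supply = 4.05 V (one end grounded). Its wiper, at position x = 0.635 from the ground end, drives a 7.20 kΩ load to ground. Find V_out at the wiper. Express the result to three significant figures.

The pot divides into 0.8358 kΩ above the wiper and 1.454 kΩ below.
Lower segment in parallel with the load: 1.454 ‖ 7.20 = 1.210 kΩ.
Loaded-divider output: V_out = 4.05 × 0.5914 = 2.395 V.
(Unloaded: V_out = x·V_supply = 2.57 V.)

V_out ≈ 2.40 V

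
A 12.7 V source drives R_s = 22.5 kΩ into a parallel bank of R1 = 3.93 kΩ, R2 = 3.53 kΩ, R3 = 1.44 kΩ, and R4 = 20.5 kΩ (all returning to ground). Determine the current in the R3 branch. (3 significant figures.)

I ≈ 0.296 mA

Combine the parallel branches: R_p = (1/3.93 + 1/3.53 + 1/1.44 + 1/20.5)⁻¹ = 0.7807 kΩ.
V_A = 12.7 × 0.7807/23.28 = 0.4259 V.
Branch current I = V_A/R3 = 0.4259/1.44 = 0.2957 mA.
(Check via current divider: I_total = 0.5455 mA; share G_k/ΣG = 0.5421 → same result.)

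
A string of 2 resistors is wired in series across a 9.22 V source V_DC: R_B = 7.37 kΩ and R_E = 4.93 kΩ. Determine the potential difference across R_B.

V ≈ 5.52 V

Total series resistance ΣR = 7.37 + 4.93 = 12.30 kΩ.
By the voltage-divider rule, V = 9.22 × 7.370/12.30 = 5.525 V.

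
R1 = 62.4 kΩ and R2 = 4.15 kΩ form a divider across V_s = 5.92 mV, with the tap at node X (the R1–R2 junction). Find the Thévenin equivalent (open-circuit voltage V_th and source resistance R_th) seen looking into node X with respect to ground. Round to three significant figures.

Open-circuit (no load on X): V_th = V_s · R2/(R1 + R2) = 5.92 × 4.15/(62.40 + 4.15) = 0.3692 mV.
Looking into X with the source shorted: R_th = R1·R2/(R1+R2) = 62.40 × 4.15/66.55 = 3.891 kΩ.

V_th ≈ 0.369 mV, R_th ≈ 3.89 kΩ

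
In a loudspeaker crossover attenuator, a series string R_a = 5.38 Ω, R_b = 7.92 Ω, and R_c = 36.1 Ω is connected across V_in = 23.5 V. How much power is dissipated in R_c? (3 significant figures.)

P ≈ 8.17 W

Series current I = V_in/ΣR = 23.5/49.40 = 0.4757 A.
P(R_c) = I²·R_c = (0.4757)² × 36.1 = 8.169 W.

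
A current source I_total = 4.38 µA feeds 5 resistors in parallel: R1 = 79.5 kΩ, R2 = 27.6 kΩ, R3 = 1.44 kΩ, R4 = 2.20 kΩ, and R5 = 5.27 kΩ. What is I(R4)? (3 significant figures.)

Conductances: ΣG = 1/79.5 + 1/27.6 + 1/1.44 + 1/2.20 + 1/5.27 = 1.388 (1/kΩ).
Current divider: I(R4) = I_total · G_k/ΣG = 4.38 × (0.4545/1.388) = 4.38 × 0.3276 = 1.435 µA.

I ≈ 1.43 µA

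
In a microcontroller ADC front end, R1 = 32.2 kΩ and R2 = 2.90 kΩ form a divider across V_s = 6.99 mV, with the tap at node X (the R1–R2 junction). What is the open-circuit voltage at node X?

V_th ≈ 0.578 mV

V_th is the unloaded tap voltage: V_s · R2/(R1+R2) = 6.99 × 0.08262 = 0.5775 mV.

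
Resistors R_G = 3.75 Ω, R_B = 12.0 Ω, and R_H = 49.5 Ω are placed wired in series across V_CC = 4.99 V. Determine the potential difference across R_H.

Series total: ΣR = 3.75 + 12.0 + 49.5 = 65.25 Ω.
V = V_CC · R/ΣR = 4.99 × 0.7586 = 3.786 V.

V ≈ 3.79 V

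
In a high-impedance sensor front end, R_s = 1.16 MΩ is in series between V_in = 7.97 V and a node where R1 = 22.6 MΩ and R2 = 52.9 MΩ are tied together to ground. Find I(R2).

Combine the parallel branches: R_p = (1/22.6 + 1/52.9)⁻¹ = 15.83 MΩ.
V_A by voltage divider: V_A = 7.97 × 15.83/(1.16 + 15.83) = 7.426 V.
I(R2) = V_A / R2 = 7.426/52.9 = 0.1404 µA.
(Check via current divider: I_total = 0.4690 µA; share G_k/ΣG = 0.2993 → same result.)

I ≈ 0.140 µA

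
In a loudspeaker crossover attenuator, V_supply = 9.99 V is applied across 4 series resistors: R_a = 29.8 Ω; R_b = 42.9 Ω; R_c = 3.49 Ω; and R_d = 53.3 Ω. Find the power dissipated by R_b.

Series current I = V_supply/ΣR = 9.99/129.5 = 0.07715 A.
V(R_b) = I·R = 3.310 V; P = V·I = 3.310 × 0.07715 = 0.2553 W.

P ≈ 0.255 W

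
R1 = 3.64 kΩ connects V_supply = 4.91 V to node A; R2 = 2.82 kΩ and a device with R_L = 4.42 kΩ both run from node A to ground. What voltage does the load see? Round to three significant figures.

R2 ‖ R_L = (2.82 × 4.42)/(2.82 + 4.42) = 1.722 kΩ.
Now apply the divider: V_out = 4.91 × 0.3211 = 1.577 V.

V_out ≈ 1.58 V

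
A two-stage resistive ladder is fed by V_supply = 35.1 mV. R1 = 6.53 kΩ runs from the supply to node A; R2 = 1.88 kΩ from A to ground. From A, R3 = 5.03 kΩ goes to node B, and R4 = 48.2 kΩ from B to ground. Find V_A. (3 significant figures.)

Looking into the second stage from A: R3 + R4 = 53.23 kΩ appears in parallel with R2.
R2 ‖ (R3+R4) = 1.816 kΩ.
So V_A = 35.1 × 0.2176 = 7.637 mV.

V_A ≈ 7.64 mV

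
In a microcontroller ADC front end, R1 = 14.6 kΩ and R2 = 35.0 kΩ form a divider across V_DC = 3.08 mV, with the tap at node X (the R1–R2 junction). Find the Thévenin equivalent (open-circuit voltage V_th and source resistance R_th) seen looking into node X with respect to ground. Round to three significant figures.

V_th ≈ 2.17 mV, R_th ≈ 10.3 kΩ

With X open, the divider is unloaded: V_th = 3.08 × 35.0/49.60 = 2.173 mV.
Looking into X with the source shorted: R_th = R1·R2/(R1+R2) = 14.60 × 35.0/49.60 = 10.30 kΩ.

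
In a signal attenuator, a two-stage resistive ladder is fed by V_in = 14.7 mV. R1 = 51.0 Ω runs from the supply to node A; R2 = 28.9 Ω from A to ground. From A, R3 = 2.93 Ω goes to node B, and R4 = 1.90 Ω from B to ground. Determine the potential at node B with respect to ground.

Node A sees R2 in parallel with the series input of stage 2, R3 + R4 = 4.830 Ω.
Effective lower resistance at A: R2 ‖ 4.830 = 4.138 Ω.
So V_A = 14.7 × 0.07505 = 1.103 mV.
V_B = V_A × 0.3934 = 0.4340 mV.

V_B ≈ 0.434 mV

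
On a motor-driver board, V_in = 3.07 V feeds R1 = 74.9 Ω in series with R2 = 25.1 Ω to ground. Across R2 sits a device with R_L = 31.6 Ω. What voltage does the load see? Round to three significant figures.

V_out ≈ 0.483 V

First combine the lower leg with the load: R2 ‖ R_L = 13.99 Ω.
Now apply the divider: V_out = 3.07 × 0.1574 = 0.4831 V.
(Unloaded it would be 0.771 V; the load pulls it down.)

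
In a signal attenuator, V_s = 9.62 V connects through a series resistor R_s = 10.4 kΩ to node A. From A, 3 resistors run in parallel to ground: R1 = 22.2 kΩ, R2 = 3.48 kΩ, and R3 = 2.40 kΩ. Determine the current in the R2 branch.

Combine the parallel branches: R_p = (1/22.2 + 1/3.48 + 1/2.40)⁻¹ = 1.335 kΩ.
V_A = 9.62 × 1.335/11.73 = 1.094 V.
I(R2) = V_A / R2 = 1.094/3.48 = 0.3145 mA.
(Equivalently: I_total = 0.8198 mA, then current-divider fraction G_k/ΣG = 0.3836.)

I ≈ 0.314 mA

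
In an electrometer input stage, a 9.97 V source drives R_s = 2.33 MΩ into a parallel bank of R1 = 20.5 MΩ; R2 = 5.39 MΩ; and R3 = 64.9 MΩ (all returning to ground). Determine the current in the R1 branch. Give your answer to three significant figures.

Combine the parallel branches: R_p = (1/20.5 + 1/5.39 + 1/64.9)⁻¹ = 4.005 MΩ.
Node voltage V_A = V_in · R_p/(R_s + R_p) = 9.97 × 0.6322 = 6.303 V.
I(R1) = V_A / R1 = 6.303/20.5 = 0.3075 µA.

I ≈ 0.307 µA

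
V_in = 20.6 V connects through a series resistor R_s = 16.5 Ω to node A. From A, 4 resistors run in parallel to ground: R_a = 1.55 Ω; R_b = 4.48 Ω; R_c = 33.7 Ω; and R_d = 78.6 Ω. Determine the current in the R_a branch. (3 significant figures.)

I ≈ 0.829 A

Equivalent of the parallel group: R_p = 1.098 Ω.
Node voltage V_A = V_in · R_p/(R_s + R_p) = 20.6 × 0.06239 = 1.285 V.
I(R_a) = V_A / R_a = 1.285/1.55 = 0.8292 A.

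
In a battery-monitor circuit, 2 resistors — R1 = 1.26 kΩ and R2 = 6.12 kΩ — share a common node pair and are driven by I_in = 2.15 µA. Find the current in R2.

Two-branch current divider: I_k = I_in · R_other/(R_1 + R_2).
So I = 2.15 × 1.26/7.380 = 0.3671 µA.

I ≈ 0.367 µA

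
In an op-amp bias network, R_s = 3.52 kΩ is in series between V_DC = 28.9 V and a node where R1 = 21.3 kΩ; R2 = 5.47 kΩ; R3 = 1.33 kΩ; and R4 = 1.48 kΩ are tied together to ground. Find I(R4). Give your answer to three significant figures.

I ≈ 2.86 mA

Combine the parallel branches: R_p = (1/21.3 + 1/5.47 + 1/1.33 + 1/1.48)⁻¹ = 0.6034 kΩ.
V_A = 28.9 × 0.6034/4.123 = 4.229 V.
Branch current I = V_A/R4 = 4.229/1.48 = 2.857 mA.
(Check via current divider: I_total = 7.009 mA; share G_k/ΣG = 0.4077 → same result.)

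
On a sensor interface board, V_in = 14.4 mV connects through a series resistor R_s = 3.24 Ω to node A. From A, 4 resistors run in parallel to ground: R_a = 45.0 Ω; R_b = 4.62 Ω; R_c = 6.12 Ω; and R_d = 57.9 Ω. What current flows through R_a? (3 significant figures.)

Equivalent of the parallel group: R_p = 2.385 Ω.
V_A = 14.4 × 2.385/5.625 = 6.105 mV.
Branch current I = V_A/R_a = 6.105/45.0 = 0.1357 mA.

I ≈ 0.136 mA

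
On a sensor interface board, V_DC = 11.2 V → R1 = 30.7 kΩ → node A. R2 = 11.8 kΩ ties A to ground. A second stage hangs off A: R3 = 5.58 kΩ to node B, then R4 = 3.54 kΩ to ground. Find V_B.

V_B ≈ 0.624 V

Node A sees R2 in parallel with the series input of stage 2, R3 + R4 = 9.120 kΩ.
R2 ‖ (R3+R4) = 5.144 kΩ.
So V_A = 11.2 × 0.1435 = 1.607 V.
Then the unloaded second divider: V_B = V_A × R4/(R3+R4) = 1.607 × 0.3882 = 0.6239 V.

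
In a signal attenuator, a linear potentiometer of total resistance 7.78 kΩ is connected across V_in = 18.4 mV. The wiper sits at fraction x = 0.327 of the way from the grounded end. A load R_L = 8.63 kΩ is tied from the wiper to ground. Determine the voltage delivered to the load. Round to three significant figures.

V_out ≈ 5.02 mV

Split the track: R_lower = x·R_p = 2.544 kΩ, R_upper = (1−x)·R_p = 5.236 kΩ.
(x·R_p) ‖ R_L = 1.965 kΩ.
Loaded-divider output: V_out = 18.4 × 0.2729 = 5.021 mV.
(Unloaded: V_out = x·V_in = 6.02 mV.)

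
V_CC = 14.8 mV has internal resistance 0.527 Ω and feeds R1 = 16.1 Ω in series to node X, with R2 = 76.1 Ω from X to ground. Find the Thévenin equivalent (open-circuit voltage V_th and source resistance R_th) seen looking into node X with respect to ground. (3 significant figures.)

V_th ≈ 12.1 mV, R_th ≈ 13.6 Ω

R1' = 0.527 + 16.1 = 16.63 Ω (source resistance + R1).
Open-circuit (no load on X): V_th = V_CC · R2/(R1' + R2) = 14.8 × 76.1/(16.63 + 76.1) = 12.15 mV.
Looking into X with the source shorted: R_th = R1'·R2/(R1'+R2) = 16.63 × 76.1/92.73 = 13.65 Ω.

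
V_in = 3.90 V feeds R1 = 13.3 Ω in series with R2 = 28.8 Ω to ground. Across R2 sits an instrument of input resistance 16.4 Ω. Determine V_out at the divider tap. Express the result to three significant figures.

The load sits in parallel with R2, giving an effective lower resistance R2' = R2·R_L/(R2+R_L) = 10.45 Ω.
Now apply the divider: V_out = 3.90 × 0.4400 = 1.716 V.
(Unloaded it would be 2.67 V; the load pulls it down.)

V_out ≈ 1.72 V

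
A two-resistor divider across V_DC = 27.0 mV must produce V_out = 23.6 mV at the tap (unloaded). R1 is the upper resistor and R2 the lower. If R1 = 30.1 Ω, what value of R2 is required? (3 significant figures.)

R2 ≈ 209 Ω

Required fraction k = V_out/V_DC = 0.8741.
Rearranging, R2 = R1·k/(1−k) = 30.1 × 6.941 = 208.9 Ω.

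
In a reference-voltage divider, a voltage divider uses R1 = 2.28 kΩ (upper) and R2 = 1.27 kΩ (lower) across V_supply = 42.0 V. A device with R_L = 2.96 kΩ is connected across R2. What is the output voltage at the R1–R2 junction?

V_out ≈ 11.8 V

First combine the lower leg with the load: R2 ‖ R_L = 0.8887 kΩ.
Then V_out = V_supply · R2'/(R1 + R2') = 42.0 × 0.8887/3.169 = 11.78 V.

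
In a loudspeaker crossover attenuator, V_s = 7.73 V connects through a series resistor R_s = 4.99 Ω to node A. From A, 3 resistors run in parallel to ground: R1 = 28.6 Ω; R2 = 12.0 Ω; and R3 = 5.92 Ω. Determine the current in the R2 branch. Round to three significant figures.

Equivalent of the parallel group: R_p = 3.482 Ω.
V_A by voltage divider: V_A = 7.73 × 3.482/(4.99 + 3.482) = 3.177 V.
Branch current I = V_A/R2 = 3.177/12.0 = 0.2647 A.
(Check via current divider: I_total = 0.9125 A; share G_k/ΣG = 0.2901 → same result.)

I ≈ 0.265 A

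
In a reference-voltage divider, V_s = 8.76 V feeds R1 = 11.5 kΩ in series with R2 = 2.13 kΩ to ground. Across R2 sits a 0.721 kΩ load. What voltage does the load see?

The load sits in parallel with R2, giving an effective lower resistance R2' = R2·R_L/(R2+R_L) = 0.5387 kΩ.
Now apply the divider: V_out = 8.76 × 0.04474 = 0.3920 V.

V_out ≈ 0.392 V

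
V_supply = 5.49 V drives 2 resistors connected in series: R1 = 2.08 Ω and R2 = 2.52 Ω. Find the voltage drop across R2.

V ≈ 3.01 V

ΣR = 2.08 + 2.52 = 4.600 Ω.
By the voltage-divider rule, V = 5.49 × 2.520/4.600 = 3.008 V.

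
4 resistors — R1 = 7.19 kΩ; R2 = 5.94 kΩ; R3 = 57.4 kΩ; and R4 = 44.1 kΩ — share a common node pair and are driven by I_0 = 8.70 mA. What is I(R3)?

ΣG = 1/7.19 + 1/5.94 + 1/57.4 + 1/44.1 = 0.3475.
R3 takes the fraction G_k/ΣG = 0.01742/0.3475 = 0.05013, so I = 8.70 × 0.05013 = 0.4361 mA.

I ≈ 0.436 mA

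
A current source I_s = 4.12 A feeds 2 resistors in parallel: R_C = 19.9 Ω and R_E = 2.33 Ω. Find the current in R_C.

Two-branch current divider: I_k = I_s · R_other/(R_1 + R_2).
So I = 4.12 × 2.33/22.23 = 0.4318 A.

I ≈ 0.432 A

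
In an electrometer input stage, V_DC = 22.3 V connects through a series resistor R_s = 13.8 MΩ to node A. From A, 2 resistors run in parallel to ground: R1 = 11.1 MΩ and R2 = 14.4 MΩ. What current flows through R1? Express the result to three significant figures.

I ≈ 0.628 µA

Parallel bank: R_p = 1/(1/11.1 + 1/14.4) = 6.268 MΩ.
V_A by voltage divider: V_A = 22.3 × 6.268/(13.8 + 6.268) = 6.965 V.
Branch current I = V_A/R1 = 6.965/11.1 = 0.6275 µA.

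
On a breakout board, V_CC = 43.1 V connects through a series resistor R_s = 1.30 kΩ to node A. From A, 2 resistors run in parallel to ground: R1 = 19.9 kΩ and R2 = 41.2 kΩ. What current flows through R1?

Combine the parallel branches: R_p = (1/19.9 + 1/41.2)⁻¹ = 13.42 kΩ.
V_A by voltage divider: V_A = 43.1 × 13.42/(1.30 + 13.42) = 39.29 V.
Branch current I = V_A/R1 = 39.29/19.9 = 1.975 mA.

I ≈ 1.97 mA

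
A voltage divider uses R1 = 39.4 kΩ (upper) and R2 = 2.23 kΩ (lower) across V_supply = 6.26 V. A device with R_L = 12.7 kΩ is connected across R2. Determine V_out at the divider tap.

First combine the lower leg with the load: R2 ‖ R_L = 1.897 kΩ.
Then V_out = V_supply · R2'/(R1 + R2') = 6.26 × 1.897/41.30 = 0.2875 V.

V_out ≈ 0.288 V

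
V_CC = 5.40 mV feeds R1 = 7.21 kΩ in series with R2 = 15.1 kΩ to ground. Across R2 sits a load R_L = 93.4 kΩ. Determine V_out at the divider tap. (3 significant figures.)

The load sits in parallel with R2, giving an effective lower resistance R2' = R2·R_L/(R2+R_L) = 13.00 kΩ.
Voltage divider with the loaded lower leg: V_out = 5.40 × 13.00/(7.21 + 13.00) = 5.40 × 0.6432 = 3.473 mV.

V_out ≈ 3.47 mV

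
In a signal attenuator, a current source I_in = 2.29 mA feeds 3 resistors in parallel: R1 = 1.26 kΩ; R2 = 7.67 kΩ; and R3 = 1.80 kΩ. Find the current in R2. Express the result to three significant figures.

I ≈ 0.202 mA

ΣG = 1/1.26 + 1/7.67 + 1/1.80 = 1.480.
Current divider: I(R2) = I_in · G_k/ΣG = 2.29 × (0.1304/1.480) = 2.29 × 0.08812 = 0.2018 mA.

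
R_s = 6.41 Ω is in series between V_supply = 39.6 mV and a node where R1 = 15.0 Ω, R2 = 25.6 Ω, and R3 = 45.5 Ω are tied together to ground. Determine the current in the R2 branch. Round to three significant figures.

Equivalent of the parallel group: R_p = 7.830 Ω.
V_A = 39.6 × 7.830/14.24 = 21.77 mV.
Branch current I = V_A/R2 = 21.77/25.6 = 0.8506 mA.
(Check via current divider: I_total = 2.781 mA; share G_k/ΣG = 0.3059 → same result.)

I ≈ 0.851 mA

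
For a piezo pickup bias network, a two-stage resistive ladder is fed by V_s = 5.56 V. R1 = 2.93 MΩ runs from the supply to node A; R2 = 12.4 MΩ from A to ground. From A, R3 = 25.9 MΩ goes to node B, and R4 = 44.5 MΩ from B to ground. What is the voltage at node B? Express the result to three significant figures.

Node A sees R2 in parallel with the series input of stage 2, R3 + R4 = 70.40 MΩ.
R2 ‖ (R3+R4) = 10.54 MΩ.
First divider: V_A = V_s · 10.54/(2.93 + 10.54) = 4.351 V.
Stage 2 is unloaded, so V_B = V_A · R4/(R3+R4) = 4.351 × 44.5/70.40 = 2.750 V.

V_B ≈ 2.75 V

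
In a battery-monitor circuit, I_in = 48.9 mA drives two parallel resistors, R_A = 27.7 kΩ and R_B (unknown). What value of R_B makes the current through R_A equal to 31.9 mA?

R_B ≈ 52.0 kΩ

Two-branch current divider: I_A = I_in · R_B/(R_A + R_B).
With f = 0.6524, R_B = R_A · f/(1−f) = 27.7 × 1.876 = 51.98 kΩ.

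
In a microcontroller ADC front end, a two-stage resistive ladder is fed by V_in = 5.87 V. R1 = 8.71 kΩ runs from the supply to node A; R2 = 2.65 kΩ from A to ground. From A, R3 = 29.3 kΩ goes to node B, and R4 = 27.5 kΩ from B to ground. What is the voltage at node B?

Looking into the second stage from A: R3 + R4 = 56.80 kΩ appears in parallel with R2.
R2 ‖ (R3+R4) = 2.532 kΩ.
So V_A = 5.87 × 0.2252 = 1.322 V.
Stage 2 is unloaded, so V_B = V_A · R4/(R3+R4) = 1.322 × 27.5/56.80 = 0.6401 V.

V_B ≈ 0.640 V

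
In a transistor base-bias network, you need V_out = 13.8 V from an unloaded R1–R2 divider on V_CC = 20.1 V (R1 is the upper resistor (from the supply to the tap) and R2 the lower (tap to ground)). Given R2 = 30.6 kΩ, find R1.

R1 ≈ 14.0 kΩ

The divider ratio is R2/(R1+R2) = 13.8/20.1 = 0.6866.
Rearranging, R1 = R2·(1−k)/k = 30.6 × 0.4565 = 13.97 kΩ.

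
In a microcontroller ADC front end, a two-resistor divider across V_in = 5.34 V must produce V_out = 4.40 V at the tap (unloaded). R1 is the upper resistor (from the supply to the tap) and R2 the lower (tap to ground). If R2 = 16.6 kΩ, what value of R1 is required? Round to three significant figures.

The divider ratio is R2/(R1+R2) = 4.40/5.34 = 0.8240.
So R1 = R2 · (V_in/V_out − 1) = 16.6 × (5.34/4.40 − 1) = 16.6 × 0.2136 = 3.546 kΩ.

R1 ≈ 3.55 kΩ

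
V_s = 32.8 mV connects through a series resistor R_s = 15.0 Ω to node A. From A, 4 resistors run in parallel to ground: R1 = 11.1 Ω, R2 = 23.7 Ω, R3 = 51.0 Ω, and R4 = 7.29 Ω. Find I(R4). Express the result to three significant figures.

Parallel bank: R_p = 1/(1/11.1 + 1/23.7 + 1/51.0 + 1/7.29) = 3.459 Ω.
V_A = 32.8 × 3.459/18.46 = 6.147 mV.
I(R4) = V_A / R4 = 6.147/7.29 = 0.8432 mA.

I ≈ 0.843 mA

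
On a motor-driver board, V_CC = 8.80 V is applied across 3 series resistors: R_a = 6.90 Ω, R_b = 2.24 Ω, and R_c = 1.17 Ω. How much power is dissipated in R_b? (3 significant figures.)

Series current I = V_CC/ΣR = 8.80/10.31 = 0.8535 A.
V(R_b) = I·R = 1.912 V; P = V·I = 1.912 × 0.8535 = 1.632 W.

P ≈ 1.63 W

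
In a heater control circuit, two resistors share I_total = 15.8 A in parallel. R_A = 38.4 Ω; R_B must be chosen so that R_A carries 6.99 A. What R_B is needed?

R_B ≈ 30.5 Ω

In a two-way split, I_A/I_total = R_B/(R_A + R_B).
6.99/15.8 = R_B/(R_A + R_B) → R_B = R_A · (0.4424)/(1 − 0.4424) = 38.4 × 0.7934 = 30.47 Ω.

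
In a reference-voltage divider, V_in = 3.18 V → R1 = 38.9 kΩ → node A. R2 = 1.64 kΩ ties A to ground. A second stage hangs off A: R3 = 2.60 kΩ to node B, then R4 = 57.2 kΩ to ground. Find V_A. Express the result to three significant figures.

V_A ≈ 0.125 V

The second stage (R3 + R4 = 59.80 kΩ) loads node A in parallel with R2.
R2 ‖ (R3+R4) = 1.596 kΩ.
V_A = 3.18 × 1.596/(38.9 + 1.596) = 0.1253 V.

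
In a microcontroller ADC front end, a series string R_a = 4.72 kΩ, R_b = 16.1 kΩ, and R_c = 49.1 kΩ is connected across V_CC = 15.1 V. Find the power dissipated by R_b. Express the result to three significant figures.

ΣR = 69.92 kΩ → I = 15.1/69.92 = 0.2160 mA.
P(R_b) = I²·R_b = (0.2160)² × 16.1 = 0.7509 mW.

P ≈ 0.751 mW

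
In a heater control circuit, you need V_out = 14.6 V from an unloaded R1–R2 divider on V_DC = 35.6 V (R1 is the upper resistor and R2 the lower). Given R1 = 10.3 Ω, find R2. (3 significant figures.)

Required fraction k = V_out/V_DC = 0.4101.
Rearranging, R2 = R1·k/(1−k) = 10.3 × 0.6952 = 7.161 Ω.

R2 ≈ 7.16 Ω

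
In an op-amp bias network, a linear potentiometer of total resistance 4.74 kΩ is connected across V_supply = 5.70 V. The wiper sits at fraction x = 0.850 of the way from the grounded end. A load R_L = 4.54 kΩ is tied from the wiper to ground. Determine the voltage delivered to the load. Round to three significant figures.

V_out ≈ 4.28 V

Split the track: R_lower = x·R_p = 4.029 kΩ, R_upper = (1−x)·R_p = 0.7110 kΩ.
(x·R_p) ‖ R_L = 2.135 kΩ.
Then V_out = V_supply · 2.135/(0.7110 + 2.135) = 4.276 V.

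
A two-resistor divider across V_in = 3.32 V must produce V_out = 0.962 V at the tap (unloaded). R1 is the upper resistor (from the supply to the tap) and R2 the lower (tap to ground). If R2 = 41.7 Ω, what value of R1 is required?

V_out/V_in = R2/(R1+R2) = 0.2898.
So R1 = R2 · (V_in/V_out − 1) = 41.7 × (3.32/0.962 − 1) = 41.7 × 2.451 = 102.2 Ω.

R1 ≈ 102 Ω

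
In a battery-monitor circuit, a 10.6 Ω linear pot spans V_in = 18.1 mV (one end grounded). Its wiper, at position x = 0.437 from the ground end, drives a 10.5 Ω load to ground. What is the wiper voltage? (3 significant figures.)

Split the track: R_lower = x·R_p = 4.632 Ω, R_upper = (1−x)·R_p = 5.968 Ω.
Lower segment in parallel with the load: 4.632 ‖ 10.5 = 3.214 Ω.
Loaded-divider output: V_out = 18.1 × 0.3501 = 6.336 mV.
(Unloaded: V_out = x·V_in = 7.91 mV.)

V_out ≈ 6.34 mV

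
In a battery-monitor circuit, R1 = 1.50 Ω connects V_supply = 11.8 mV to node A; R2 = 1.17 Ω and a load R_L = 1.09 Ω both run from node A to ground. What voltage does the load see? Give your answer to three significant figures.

R2 ‖ R_L = (1.17 × 1.09)/(1.17 + 1.09) = 0.5643 Ω.
Voltage divider with the loaded lower leg: V_out = 11.8 × 0.5643/(1.50 + 0.5643) = 11.8 × 0.2734 = 3.226 mV.
(Unloaded it would be 5.17 mV; the load pulls it down.)

V_out ≈ 3.23 mV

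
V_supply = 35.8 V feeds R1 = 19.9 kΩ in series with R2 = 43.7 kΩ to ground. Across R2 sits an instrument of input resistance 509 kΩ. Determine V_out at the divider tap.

V_out ≈ 24.0 V

R2 ‖ R_L = (43.7 × 509)/(43.7 + 509) = 40.24 kΩ.
Then V_out = V_supply · R2'/(R1 + R2') = 35.8 × 40.24/60.14 = 23.95 V.
(Unloaded it would be 24.6 V; the load pulls it down.)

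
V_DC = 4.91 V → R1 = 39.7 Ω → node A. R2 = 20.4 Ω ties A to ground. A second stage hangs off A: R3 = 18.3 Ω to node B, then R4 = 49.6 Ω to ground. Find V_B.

Node A sees R2 in parallel with the series input of stage 2, R3 + R4 = 67.90 Ω.
Effective lower resistance at A: R2 ‖ 67.90 = 15.69 Ω.
First divider: V_A = V_DC · 15.69/(39.7 + 15.69) = 1.391 V.
Stage 2 is unloaded, so V_B = V_A · R4/(R3+R4) = 1.391 × 49.6/67.90 = 1.016 V.

V_B ≈ 1.02 V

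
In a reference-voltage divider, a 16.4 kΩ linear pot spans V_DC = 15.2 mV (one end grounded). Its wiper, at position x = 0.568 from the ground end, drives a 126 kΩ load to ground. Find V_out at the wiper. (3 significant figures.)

V_out ≈ 8.37 mV

Lower segment x·R_p = 9.315 kΩ; upper segment (1−x)·R_p = 7.085 kΩ.
Lower segment in parallel with the load: 9.315 ‖ 126 = 8.674 kΩ.
Then V_out = V_DC · 8.674/(7.085 + 8.674) = 8.366 mV.
(Unloaded: V_out = x·V_DC = 8.63 mV.)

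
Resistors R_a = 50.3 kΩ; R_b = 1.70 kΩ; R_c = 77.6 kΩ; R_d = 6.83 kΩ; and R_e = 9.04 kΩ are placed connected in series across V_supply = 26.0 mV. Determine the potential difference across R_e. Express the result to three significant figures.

V ≈ 1.62 mV

Total series resistance ΣR = 50.3 + 1.70 + 77.6 + 6.83 + 9.04 = 145.5 kΩ.
Voltage divider: V = V_supply · (9.040 / 145.5) = 26.0 × 0.06214 = 1.616 mV.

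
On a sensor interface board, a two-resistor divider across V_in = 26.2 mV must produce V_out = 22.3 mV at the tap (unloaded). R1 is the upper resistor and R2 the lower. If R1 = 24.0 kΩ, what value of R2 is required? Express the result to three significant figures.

R2 ≈ 137 kΩ

The divider ratio is R2/(R1+R2) = 22.3/26.2 = 0.8511.
Rearranging, R2 = R1·k/(1−k) = 24.0 × 5.718 = 137.2 kΩ.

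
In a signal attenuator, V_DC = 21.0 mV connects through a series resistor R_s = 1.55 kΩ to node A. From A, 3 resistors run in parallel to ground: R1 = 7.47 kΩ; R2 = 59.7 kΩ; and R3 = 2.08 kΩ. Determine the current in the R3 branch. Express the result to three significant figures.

Combine the parallel branches: R_p = (1/7.47 + 1/59.7 + 1/2.08)⁻¹ = 1.584 kΩ.
V_A by voltage divider: V_A = 21.0 × 1.584/(1.55 + 1.584) = 10.61 mV.
I(R3) = V_A / R3 = 10.61/2.08 = 5.103 µA.

I ≈ 5.10 µA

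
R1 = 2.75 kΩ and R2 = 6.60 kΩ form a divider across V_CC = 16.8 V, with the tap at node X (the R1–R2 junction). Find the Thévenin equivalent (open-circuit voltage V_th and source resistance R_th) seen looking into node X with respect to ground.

V_th ≈ 11.9 V, R_th ≈ 1.94 kΩ

V_th is the unloaded tap voltage: V_CC · R2/(R1+R2) = 16.8 × 0.7059 = 11.86 V.
Zeroing V_CC shorts the top of R1 to ground, so R_th = R1 ‖ R2 = 1.941 kΩ.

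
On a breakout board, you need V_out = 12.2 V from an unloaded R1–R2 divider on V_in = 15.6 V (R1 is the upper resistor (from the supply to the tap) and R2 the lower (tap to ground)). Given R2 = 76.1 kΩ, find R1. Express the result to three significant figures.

V_out/V_in = R2/(R1+R2) = 0.7821.
So R1 = R2 · (V_in/V_out − 1) = 76.1 × (15.6/12.2 − 1) = 76.1 × 0.2787 = 21.21 kΩ.

R1 ≈ 21.2 kΩ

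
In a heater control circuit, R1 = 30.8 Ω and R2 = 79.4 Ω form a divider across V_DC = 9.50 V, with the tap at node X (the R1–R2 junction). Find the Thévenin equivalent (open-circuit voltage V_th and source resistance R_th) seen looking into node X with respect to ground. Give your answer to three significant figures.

With X open, the divider is unloaded: V_th = 9.50 × 79.4/110.2 = 6.845 V.
With V_DC suppressed (replaced by a short), R_th = R1 ‖ R2 = (30.80 × 79.4)/(30.80 + 79.4) = 22.19 Ω.

V_th ≈ 6.84 V, R_th ≈ 22.2 Ω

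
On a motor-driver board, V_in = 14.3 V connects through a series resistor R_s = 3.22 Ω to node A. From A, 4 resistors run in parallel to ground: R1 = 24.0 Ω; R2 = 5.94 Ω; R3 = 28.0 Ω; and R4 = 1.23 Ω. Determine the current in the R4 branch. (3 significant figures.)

I ≈ 2.64 A

Parallel bank: R_p = 1/(1/24.0 + 1/5.94 + 1/28.0 + 1/1.23) = 0.9445 Ω.
Node voltage V_A = V_in · R_p/(R_s + R_p) = 14.3 × 0.2268 = 3.243 V.
Branch current I = V_A/R4 = 3.243/1.23 = 2.637 A.
(Check via current divider: I_total = 3.434 A; share G_k/ΣG = 0.7679 → same result.)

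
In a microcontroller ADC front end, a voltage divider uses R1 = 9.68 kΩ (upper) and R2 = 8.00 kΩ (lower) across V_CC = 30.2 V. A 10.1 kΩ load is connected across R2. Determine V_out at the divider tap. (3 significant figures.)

V_out ≈ 9.53 V

The load sits in parallel with R2, giving an effective lower resistance R2' = R2·R_L/(R2+R_L) = 4.464 kΩ.
Now apply the divider: V_out = 30.2 × 0.3156 = 9.532 V.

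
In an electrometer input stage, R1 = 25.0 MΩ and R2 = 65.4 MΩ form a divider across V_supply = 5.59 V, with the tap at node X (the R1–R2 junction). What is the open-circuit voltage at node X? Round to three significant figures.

V_th ≈ 4.04 V

Open-circuit (no load on X): V_th = V_supply · R2/(R1 + R2) = 5.59 × 65.4/(25.00 + 65.4) = 4.044 V.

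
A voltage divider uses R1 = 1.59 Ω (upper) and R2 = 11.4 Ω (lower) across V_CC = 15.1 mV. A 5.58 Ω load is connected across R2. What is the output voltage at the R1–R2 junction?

The load sits in parallel with R2, giving an effective lower resistance R2' = R2·R_L/(R2+R_L) = 3.746 Ω.
Voltage divider with the loaded lower leg: V_out = 15.1 × 3.746/(1.59 + 3.746) = 15.1 × 0.7020 = 10.60 mV.
(Unloaded it would be 13.3 mV; the load pulls it down.)

V_out ≈ 10.6 mV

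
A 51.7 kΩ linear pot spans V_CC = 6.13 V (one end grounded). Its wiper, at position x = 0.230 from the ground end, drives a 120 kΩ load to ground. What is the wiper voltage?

V_out ≈ 1.31 V

The pot divides into 39.81 kΩ above the wiper and 11.89 kΩ below.
R_L loads the lower segment: effective lower R = 10.82 kΩ.
Then V_out = V_CC · 10.82/(39.81 + 10.82) = 1.310 V.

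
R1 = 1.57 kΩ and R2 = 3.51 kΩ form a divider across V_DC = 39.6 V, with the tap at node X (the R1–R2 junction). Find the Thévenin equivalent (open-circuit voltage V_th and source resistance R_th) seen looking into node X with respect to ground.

V_th is the unloaded tap voltage: V_DC · R2/(R1+R2) = 39.6 × 0.6909 = 27.36 V.
With V_DC suppressed (replaced by a short), R_th = R1 ‖ R2 = (1.570 × 3.51)/(1.570 + 3.51) = 1.085 kΩ.

V_th ≈ 27.4 V, R_th ≈ 1.08 kΩ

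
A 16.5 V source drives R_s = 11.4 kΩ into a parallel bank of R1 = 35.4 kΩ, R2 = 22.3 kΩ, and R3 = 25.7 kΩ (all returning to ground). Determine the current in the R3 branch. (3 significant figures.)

Parallel bank: R_p = 1/(1/35.4 + 1/22.3 + 1/25.7) = 8.928 kΩ.
V_A = 16.5 × 8.928/20.33 = 7.247 V.
Branch current I = V_A/R3 = 7.247/25.7 = 0.2820 mA.
(Equivalently: I_total = 0.8117 mA, then current-divider fraction G_k/ΣG = 0.3474.)

I ≈ 0.282 mA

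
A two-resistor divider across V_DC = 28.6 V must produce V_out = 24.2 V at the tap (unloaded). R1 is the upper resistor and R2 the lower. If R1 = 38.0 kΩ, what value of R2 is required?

Required fraction k = V_out/V_DC = 0.8462.
So R2 = R1 · V_out/(V_DC − V_out) = 38.0 × 24.2/(28.6 − 24.2) = 38.0 × 5.500 = 209.0 kΩ.

R2 ≈ 209 kΩ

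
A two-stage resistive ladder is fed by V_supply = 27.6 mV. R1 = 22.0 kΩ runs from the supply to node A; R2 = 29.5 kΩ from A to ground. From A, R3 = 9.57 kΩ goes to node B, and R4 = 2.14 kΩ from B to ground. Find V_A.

V_A ≈ 7.61 mV

Looking into the second stage from A: R3 + R4 = 11.71 kΩ appears in parallel with R2.
R2 ‖ (R3+R4) = 8.383 kΩ.
First divider: V_A = V_supply · 8.383/(22.0 + 8.383) = 7.615 mV.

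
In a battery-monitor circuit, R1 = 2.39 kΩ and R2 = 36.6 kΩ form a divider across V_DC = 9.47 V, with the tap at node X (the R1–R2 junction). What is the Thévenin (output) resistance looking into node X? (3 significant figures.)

R_th ≈ 2.24 kΩ

Looking into X with the source shorted: R_th = R1·R2/(R1+R2) = 2.390 × 36.6/38.99 = 2.243 kΩ.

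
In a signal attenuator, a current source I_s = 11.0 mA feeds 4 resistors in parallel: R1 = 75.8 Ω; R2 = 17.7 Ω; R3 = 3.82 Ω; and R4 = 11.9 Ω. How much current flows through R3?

I ≈ 6.93 mA

Conductances: ΣG = 1/75.8 + 1/17.7 + 1/3.82 + 1/11.9 = 0.4155 (1/Ω).
By the current-divider rule, I = I_s · G_k/ΣG = 11.0 × 0.6300 = 6.930 mA.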